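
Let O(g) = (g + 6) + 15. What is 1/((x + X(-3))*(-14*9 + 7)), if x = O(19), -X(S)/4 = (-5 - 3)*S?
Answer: 1/6664 ≈ 0.00015006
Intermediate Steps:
X(S) = 32*S (X(S) = -4*(-5 - 3)*S = -(-32)*S = 32*S)
O(g) = 21 + g (O(g) = (6 + g) + 15 = 21 + g)
x = 40 (x = 21 + 19 = 40)
1/((x + X(-3))*(-14*9 + 7)) = 1/((40 + 32*(-3))*(-14*9 + 7)) = 1/((40 - 96)*(-126 + 7)) = 1/(-56*(-119)) = -1/56*(-1/119) = 1/6664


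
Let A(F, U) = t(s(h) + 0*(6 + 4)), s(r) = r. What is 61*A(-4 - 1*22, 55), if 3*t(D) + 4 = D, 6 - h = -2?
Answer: 244/3 ≈ 81.333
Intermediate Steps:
h = 8 (h = 6 - 1*(-2) = 6 + 2 = 8)
t(D) = -4/3 + D/3
A(F, U) = 4/3 (A(F, U) = -4/3 + (8 + 0*(6 + 4))/3 = -4/3 + (8 + 0*10)/3 = -4/3 + (8 + 0)/3 = -4/3 + (⅓)*8 = -4/3 + 8/3 = 4/3)
61*A(-4 - 1*22, 55) = 61*(4/3) = 244/3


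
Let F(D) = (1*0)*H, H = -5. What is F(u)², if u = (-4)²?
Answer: 0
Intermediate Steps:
u = 16
F(D) = 0 (F(D) = (1*0)*(-5) = 0*(-5) = 0)
F(u)² = 0² = 0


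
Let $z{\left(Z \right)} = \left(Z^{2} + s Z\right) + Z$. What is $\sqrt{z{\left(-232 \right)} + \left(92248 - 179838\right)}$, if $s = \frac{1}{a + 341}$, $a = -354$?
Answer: $\frac{i \sqrt{5742646}}{13} \approx 184.34 i$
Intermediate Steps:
$s = - \frac{1}{13}$ ($s = \frac{1}{-354 + 341} = \frac{1}{-13} = - \frac{1}{13} \approx -0.076923$)
$z{\left(Z \right)} = Z^{2} + \frac{12 Z}{13}$ ($z{\left(Z \right)} = \left(Z^{2} - \frac{Z}{13}\right) + Z = Z^{2} + \frac{12 Z}{13}$)
$\sqrt{z{\left(-232 \right)} + \left(92248 - 179838\right)} = \sqrt{\frac{1}{13} \left(-232\right) \left(12 + 13 \left(-232\right)\right) + \left(92248 - 179838\right)} = \sqrt{\frac{1}{13} \left(-232\right) \left(12 - 3016\right) + \left(92248 - 179838\right)} = \sqrt{\frac{1}{13} \left(-232\right) \left(-3004\right) - 87590} = \sqrt{\frac{696928}{13} - 87590} = \sqrt{- \frac{441742}{13}} = \frac{i \sqrt{5742646}}{13}$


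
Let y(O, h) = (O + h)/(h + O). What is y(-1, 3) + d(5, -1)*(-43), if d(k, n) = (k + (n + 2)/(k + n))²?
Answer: -18947/16 ≈ -1184.2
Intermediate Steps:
y(O, h) = 1 (y(O, h) = (O + h)/(O + h) = 1)
d(k, n) = (k + (2 + n)/(k + n))²
y(-1, 3) + d(5, -1)*(-43) = 1 + ((2 - 1 + 5² + 5*(-1))²/(5 - 1)²)*(-43) = 1 + ((2 - 1 + 25 - 5)²/4²)*(-43) = 1 + ((1/16)*21²)*(-43) = 1 + ((1/16)*441)*(-43) = 1 + (441/16)*(-43) = 1 - 18963/16 = -18947/16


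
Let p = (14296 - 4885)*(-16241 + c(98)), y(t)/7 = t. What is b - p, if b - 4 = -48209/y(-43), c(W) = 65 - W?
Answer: 6585655461/43 ≈ 1.5315e+8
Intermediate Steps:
y(t) = 7*t
p = -153154614 (p = (14296 - 4885)*(-16241 + (65 - 1*98)) = 9411*(-16241 + (65 - 98)) = 9411*(-16241 - 33) = 9411*(-16274) = -153154614)
b = 7059/43 (b = 4 - 48209/(7*(-43)) = 4 - 48209/(-301) = 4 - 48209*(-1/301) = 4 + 6887/43 = 7059/43 ≈ 164.16)
b - p = 7059/43 - 1*(-153154614) = 7059/43 + 153154614 = 6585655461/43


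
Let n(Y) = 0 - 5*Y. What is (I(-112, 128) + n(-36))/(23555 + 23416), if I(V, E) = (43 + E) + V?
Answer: 239/46971 ≈ 0.0050882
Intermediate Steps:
n(Y) = -5*Y
I(V, E) = 43 + E + V
(I(-112, 128) + n(-36))/(23555 + 23416) = ((43 + 128 - 112) - 5*(-36))/(23555 + 23416) = (59 + 180)/46971 = 239*(1/46971) = 239/46971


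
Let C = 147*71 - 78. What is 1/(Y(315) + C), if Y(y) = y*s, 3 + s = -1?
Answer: 1/9099 ≈ 0.00010990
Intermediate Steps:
s = -4 (s = -3 - 1 = -4)
C = 10359 (C = 10437 - 78 = 10359)
Y(y) = -4*y (Y(y) = y*(-4) = -4*y)
1/(Y(315) + C) = 1/(-4*315 + 10359) = 1/(-1260 + 10359) = 1/9099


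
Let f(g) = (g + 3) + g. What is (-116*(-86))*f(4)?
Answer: 109736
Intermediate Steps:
f(g) = 3 + 2*g (f(g) = (3 + g) + g = 3 + 2*g)
(-116*(-86))*f(4) = (-116*(-86))*(3 + 2*4) = 9976*(3 + 8) = 9976*11 = 109736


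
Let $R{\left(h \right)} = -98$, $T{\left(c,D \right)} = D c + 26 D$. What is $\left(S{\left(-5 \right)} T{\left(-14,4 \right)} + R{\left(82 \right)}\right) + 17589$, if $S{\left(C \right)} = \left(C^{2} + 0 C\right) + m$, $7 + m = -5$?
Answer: $18115$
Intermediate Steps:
$m = -12$ ($m = -7 - 5 = -12$)
$T{\left(c,D \right)} = 26 D + D c$
$S{\left(C \right)} = -12 + C^{2}$ ($S{\left(C \right)} = \left(C^{2} + 0 C\right) - 12 = \left(C^{2} + 0\right) - 12 = C^{2} - 12 = -12 + C^{2}$)
$\left(S{\left(-5 \right)} T{\left(-14,4 \right)} + R{\left(82 \right)}\right) + 17589 = \left(\left(-12 + \left(-5\right)^{2}\right) 4 \left(26 - 14\right) - 98\right) + 17589 = \left(\left(-12 + 25\right) 4 \cdot 12 - 98\right) + 17589 = \left(13 \cdot 48 - 98\right) + 17589 = \left(624 - 98\right) + 17589 = 526 + 17589 = 18115$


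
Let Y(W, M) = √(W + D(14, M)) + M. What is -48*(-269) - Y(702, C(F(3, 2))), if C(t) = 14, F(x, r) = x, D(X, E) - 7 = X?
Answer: 12898 - √723 ≈ 12871.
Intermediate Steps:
D(X, E) = 7 + X
Y(W, M) = M + √(21 + W) (Y(W, M) = √(W + (7 + 14)) + M = √(W + 21) + M = √(21 + W) + M = M + √(21 + W))
-48*(-269) - Y(702, C(F(3, 2))) = -48*(-269) - (14 + √(21 + 702)) = 12912 - (14 + √723) = 12912 + (-14 - √723) = 12898 - √723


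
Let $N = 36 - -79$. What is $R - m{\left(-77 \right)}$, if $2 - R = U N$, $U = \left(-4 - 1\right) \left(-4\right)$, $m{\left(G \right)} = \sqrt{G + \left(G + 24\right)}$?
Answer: $-2298 - i \sqrt{130} \approx -2298.0 - 11.402 i$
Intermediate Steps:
$N = 115$ ($N = 36 + 79 = 115$)
$m{\left(G \right)} = \sqrt{24 + 2 G}$ ($m{\left(G \right)} = \sqrt{G + \left(24 + G\right)} = \sqrt{24 + 2 G}$)
$U = 20$ ($U = \left(-5\right) \left(-4\right) = 20$)
$R = -2298$ ($R = 2 - 20 \cdot 115 = 2 - 2300 = -2298$)
$R - m{\left(-77 \right)} = -2298 - \sqrt{24 + 2 \left(-77\right)} = -2298 - \sqrt{24 - 154} = -2298 - \sqrt{-130} = -2298 - i \sqrt{130}$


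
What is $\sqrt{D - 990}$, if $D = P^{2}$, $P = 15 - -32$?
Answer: $\sqrt{1219} \approx 34.914$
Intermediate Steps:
$P = 47$ ($P = 15 + 32 = 47$)
$D = 2209$ ($D = 47^{2} = 2209$)
$\sqrt{D - 990} = \sqrt{2209 - 990} = \sqrt{1219}$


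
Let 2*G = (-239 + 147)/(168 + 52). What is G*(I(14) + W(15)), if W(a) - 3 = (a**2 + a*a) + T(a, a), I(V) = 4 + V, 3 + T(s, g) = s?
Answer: -11109/110 ≈ -100.99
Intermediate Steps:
T(s, g) = -3 + s
W(a) = a + 2*a**2 (W(a) = 3 + ((a**2 + a*a) + (-3 + a)) = 3 + ((a**2 + a**2) + (-3 + a)) = 3 + (2*a**2 + (-3 + a)) = 3 + (-3 + a + 2*a**2) = a + 2*a**2)
G = -23/110 (G = ((-239 + 147)/(168 + 52))/2 = (-92/220)/2 = (-92*1/220)/2 = (1/2)*(-23/55) = -23/110 ≈ -0.20909)
G*(I(14) + W(15)) = -23*((4 + 14) + 15*(1 + 2*15))/110 = -23*(18 + 15*(1 + 30))/110 = -23*(18 + 15*31)/110 = -23*(18 + 465)/110 = -23/110*483 = -11109/110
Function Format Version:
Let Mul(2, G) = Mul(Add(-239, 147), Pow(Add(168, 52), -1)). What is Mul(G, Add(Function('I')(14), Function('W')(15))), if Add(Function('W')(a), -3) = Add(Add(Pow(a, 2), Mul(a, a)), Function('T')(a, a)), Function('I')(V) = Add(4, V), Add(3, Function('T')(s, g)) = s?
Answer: Rational(-11109, 110) ≈ -100.99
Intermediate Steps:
Function('T')(s, g) = Add(-3, s)
Function('W')(a) = Add(a, Mul(2, Pow(a, 2))) (Function('W')(a) = Add(3, Add(Add(Pow(a, 2), Mul(a, a)), Add(-3, a))) = Add(3, Add(Add(Pow(a, 2), Pow(a, 2)), Add(-3, a))) = Add(3, Add(Mul(2, Pow(a, 2)), Add(-3, a))) = Add(3, Add(-3, a, Mul(2, Pow(a, 2)))) = Add(a, Mul(2, Pow(a, 2))))
G = Rational(-23, 110) (G = Mul(Rational(1, 2), Mul(Add(-239, 147), Pow(Add(168, 52), -1))) = Mul(Rational(1, 2), Mul(-92, Pow(220, -1))) = Mul(Rational(1, 2), Mul(-92, Rational(1, 220))) = Mul(Rational(1, 2), Rational(-23, 55)) = Rational(-23, 110) ≈ -0.20909)
Mul(G, Add(Function('I')(14), Function('W')(15))) = Mul(Rational(-23, 110), Add(Add(4, 14), Mul(15, Add(1, Mul(2, 15))))) = Mul(Rational(-23, 110), Add(18, Mul(15, Add(1, 30)))) = Mul(Rational(-23, 110), Add(18, Mul(15, 31))) = Mul(Rational(-23, 110), Add(18, 465)) = Mul(Rational(-23, 110), 483) = Rational(-11109, 110)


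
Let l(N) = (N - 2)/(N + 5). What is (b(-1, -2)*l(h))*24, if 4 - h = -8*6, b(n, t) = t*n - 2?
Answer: 0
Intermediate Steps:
b(n, t) = -2 + n*t (b(n, t) = n*t - 2 = -2 + n*t)
h = 52 (h = 4 - (-2)*4*6 = 4 - (-2)*24 = 4 - 1*(-48) = 4 + 48 = 52)
l(N) = (-2 + N)/(5 + N)
(b(-1, -2)*l(h))*24 = ((-2 - 1*(-2))*((-2 + 52)/(5 + 52)))*24 = ((-2 + 2)*(50/57))*24 = (0*((1/57)*50))*24 = (0*(50/57))*24 = 0*24 = 0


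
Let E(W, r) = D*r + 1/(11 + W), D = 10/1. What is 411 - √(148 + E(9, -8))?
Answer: 411 - √6805/10 ≈ 402.75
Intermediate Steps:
D = 10 (D = 10*1 = 10)
E(W, r) = 1/(11 + W) + 10*r (E(W, r) = 10*r + 1/(11 + W) = 1/(11 + W) + 10*r)
411 - √(148 + E(9, -8)) = 411 - √(148 + (1 + 110*(-8) + 10*9*(-8))/(11 + 9)) = 411 - √(148 + (1 - 880 - 720)/20) = 411 - √(148 + (1/20)*(-1599)) = 411 - √(148 - 1599/20) = 411 - √(1361/20) = 411 - √6805/10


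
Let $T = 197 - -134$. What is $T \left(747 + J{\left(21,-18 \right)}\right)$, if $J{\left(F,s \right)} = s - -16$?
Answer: $246595$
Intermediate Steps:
$T = 331$ ($T = 197 + 134 = 331$)
$J{\left(F,s \right)} = 16 + s$ ($J{\left(F,s \right)} = s + 16 = 16 + s$)
$T \left(747 + J{\left(21,-18 \right)}\right) = 331 \left(747 + \left(16 - 18\right)\right) = 331 \left(747 - 2\right) = 331 \cdot 745 = 246595$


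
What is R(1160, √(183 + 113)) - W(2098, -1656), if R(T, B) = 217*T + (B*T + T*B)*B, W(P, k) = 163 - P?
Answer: 940375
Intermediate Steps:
R(T, B) = 217*T + 2*T*B² (R(T, B) = 217*T + (B*T + B*T)*B = 217*T + (2*B*T)*B = 217*T + 2*T*B²)
R(1160, √(183 + 113)) - W(2098, -1656) = 1160*(217 + 2*(√(183 + 113))²) - (163 - 1*2098) = 1160*(217 + 2*(√296)²) - (163 - 2098) = 1160*(217 + 2*(2*√74)²) - 1*(-1935) = 1160*(217 + 2*296) + 1935 = 1160*(217 + 592) + 1935 = 1160*809 + 1935 = 938440 + 1935 = 940375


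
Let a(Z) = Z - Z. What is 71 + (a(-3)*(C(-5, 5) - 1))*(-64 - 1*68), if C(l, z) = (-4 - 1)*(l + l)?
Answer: 71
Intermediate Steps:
C(l, z) = -10*l
a(Z) = 0
71 + (a(-3)*(C(-5, 5) - 1))*(-64 - 1*68) = 71 + (0*(-10*(-5) - 1))*(-64 - 1*68) = 71 + (0*(50 - 1))*(-64 - 68) = 71 + (0*49)*(-132) = 71 + 0*(-132) = 71 + 0 = 71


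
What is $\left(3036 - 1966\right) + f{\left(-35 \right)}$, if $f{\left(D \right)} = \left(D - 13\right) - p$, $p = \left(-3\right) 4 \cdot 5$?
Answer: $1082$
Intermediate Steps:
$p = -60$ ($p = \left(-12\right) 5 = -60$)
$f{\left(D \right)} = 47 + D$ ($f{\left(D \right)} = \left(D - 13\right) - -60 = \left(-13 + D\right) + 60 = 47 + D$)
$\left(3036 - 1966\right) + f{\left(-35 \right)} = \left(3036 - 1966\right) + \left(47 - 35\right) = 1070 + 12 = 1082$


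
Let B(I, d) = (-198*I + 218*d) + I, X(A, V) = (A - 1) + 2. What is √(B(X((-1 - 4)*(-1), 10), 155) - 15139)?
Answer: 3*√1941 ≈ 132.17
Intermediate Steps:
X(A, V) = 1 + A (X(A, V) = (-1 + A) + 2 = 1 + A)
B(I, d) = -197*I + 218*d
√(B(X((-1 - 4)*(-1), 10), 155) - 15139) = √((-197*(1 + (-1 - 4)*(-1)) + 218*155) - 15139) = √((-197*(1 - 5*(-1)) + 33790) - 15139) = √((-197*(1 + 5) + 33790) - 15139) = √((-197*6 + 33790) - 15139) = √((-1182 + 33790) - 15139) = √(32608 - 15139) = √17469 = 3*√1941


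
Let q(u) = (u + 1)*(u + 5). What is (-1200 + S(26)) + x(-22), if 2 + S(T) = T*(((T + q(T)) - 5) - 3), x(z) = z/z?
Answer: 21029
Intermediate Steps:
q(u) = (1 + u)*(5 + u)
x(z) = 1
S(T) = -2 + T*(-3 + T² + 7*T) (S(T) = -2 + T*(((T + (5 + T² + 6*T)) - 5) - 3) = -2 + T*(((5 + T² + 7*T) - 5) - 3) = -2 + T*((T² + 7*T) - 3) = -2 + T*(-3 + T² + 7*T))
(-1200 + S(26)) + x(-22) = (-1200 + (-2 + 26³ - 3*26 + 7*26²)) + 1 = (-1200 + (-2 + 17576 - 78 + 7*676)) + 1 = (-1200 + (-2 + 17576 - 78 + 4732)) + 1 = (-1200 + 22228) + 1 = 21028 + 1 = 21029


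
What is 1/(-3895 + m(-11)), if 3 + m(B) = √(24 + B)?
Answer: -3898/15194391 - √13/15194391 ≈ -0.00025678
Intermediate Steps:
m(B) = -3 + √(24 + B)
1/(-3895 + m(-11)) = 1/(-3895 + (-3 + √(24 - 11))) = 1/(-3895 + (-3 + √13)) = 1/(-3898 + √13)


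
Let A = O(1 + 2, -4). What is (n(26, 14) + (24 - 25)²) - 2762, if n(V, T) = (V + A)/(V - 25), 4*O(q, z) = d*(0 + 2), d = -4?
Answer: -2737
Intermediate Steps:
O(q, z) = -2 (O(q, z) = (-4*(0 + 2))/4 = (-4*2)/4 = (¼)*(-8) = -2)
A = -2
n(V, T) = (-2 + V)/(-25 + V) (n(V, T) = (V - 2)/(V - 25) = (-2 + V)/(-25 + V))
(n(26, 14) + (24 - 25)²) - 2762 = ((-2 + 26)/(-25 + 26) + (24 - 25)²) - 2762 = (24/1 + (-1)²) - 2762 = (1*24 + 1) - 2762 = (24 + 1) - 2762 = 25 - 2762 = -2737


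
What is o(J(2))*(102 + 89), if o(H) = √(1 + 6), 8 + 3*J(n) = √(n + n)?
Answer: 191*√7 ≈ 505.34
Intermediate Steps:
J(n) = -8/3 + √2*√n/3 (J(n) = -8/3 + √(n + n)/3 = -8/3 + √(2*n)/3 = -8/3 + (√2*√n)/3 = -8/3 + √2*√n/3)
o(H) = √7
o(J(2))*(102 + 89) = √7*(102 + 89) = √7*191 = 191*√7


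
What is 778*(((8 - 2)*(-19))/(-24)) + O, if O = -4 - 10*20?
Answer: 6983/2 ≈ 3491.5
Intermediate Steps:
O = -204 (O = -4 - 200 = -204)
778*(((8 - 2)*(-19))/(-24)) + O = 778*(((8 - 2)*(-19))/(-24)) - 204 = 778*((6*(-19))*(-1/24)) - 204 = 778*(-114*(-1/24)) - 204 = 778*(19/4) - 204 = 7391/2 - 204 = 6983/2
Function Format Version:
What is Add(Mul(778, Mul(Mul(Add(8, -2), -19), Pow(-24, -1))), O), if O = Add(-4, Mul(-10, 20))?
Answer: Rational(6983, 2) ≈ 3491.5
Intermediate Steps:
O = -204 (O = Add(-4, -200) = -204)
Add(Mul(778, Mul(Mul(Add(8, -2), -19), Pow(-24, -1))), O) = Add(Mul(778, Mul(Mul(Add(8, -2), -19), Pow(-24, -1))), -204) = Add(Mul(778, Mul(Mul(6, -19), Rational(-1, 24))), -204) = Add(Mul(778, Mul(-114, Rational(-1, 24))), -204) = Add(Mul(778, Rational(19, 4)), -204) = Add(Rational(7391, 2), -204) = Rational(6983, 2)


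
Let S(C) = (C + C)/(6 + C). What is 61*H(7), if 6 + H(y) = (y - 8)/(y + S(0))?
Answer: -2623/7 ≈ -374.71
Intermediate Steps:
S(C) = 2*C/(6 + C) (S(C) = (2*C)/(6 + C) = 2*C/(6 + C))
H(y) = -6 + (-8 + y)/y (H(y) = -6 + (y - 8)/(y + 2*0/(6 + 0)) = -6 + (-8 + y)/(y + 2*0/6) = -6 + (-8 + y)/(y + 2*0*(⅙)) = -6 + (-8 + y)/(y + 0) = -6 + (-8 + y)/y)
61*H(7) = 61*(-5 - 8/7) = 61*(-43/7) = -2623/7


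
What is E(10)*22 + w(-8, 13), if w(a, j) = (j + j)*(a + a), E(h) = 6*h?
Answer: 904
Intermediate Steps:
w(a, j) = 4*a*j (w(a, j) = (2*j)*(2*a) = 4*a*j)
E(10)*22 + w(-8, 13) = (6*10)*22 + 4*(-8)*13 = 60*22 - 416 = 1320 - 416 = 904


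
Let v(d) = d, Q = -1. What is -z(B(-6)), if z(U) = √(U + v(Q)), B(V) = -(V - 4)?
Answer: -3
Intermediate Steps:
B(V) = 4 - V (B(V) = -(-4 + V) = 4 - V)
z(U) = √(-1 + U) (z(U) = √(U - 1) = √(-1 + U))
-z(B(-6)) = -√(-1 + (4 - 1*(-6))) = -√(-1 + (4 + 6)) = -√(-1 + 10) = -√9 = -1*3 = -3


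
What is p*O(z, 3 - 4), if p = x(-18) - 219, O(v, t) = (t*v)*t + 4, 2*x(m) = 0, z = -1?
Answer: -657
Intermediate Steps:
x(m) = 0 (x(m) = (1/2)*0 = 0)
O(v, t) = 4 + v*t**2 (O(v, t) = v*t**2 + 4 = 4 + v*t**2)
p = -219 (p = 0 - 219 = -219)
p*O(z, 3 - 4) = -219*(4 - (3 - 4)**2) = -219*(4 - 1*(-1)**2) = -219*(4 - 1*1) = -219*(4 - 1) = -219*3 = -657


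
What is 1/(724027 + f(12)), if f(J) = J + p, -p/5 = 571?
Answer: 1/721184 ≈ 1.3866e-6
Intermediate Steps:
p = -2855 (p = -5*571 = -2855)
f(J) = -2855 + J (f(J) = J - 2855 = -2855 + J)
1/(724027 + f(12)) = 1/(724027 + (-2855 + 12)) = 1/(724027 - 2843) = 1/721184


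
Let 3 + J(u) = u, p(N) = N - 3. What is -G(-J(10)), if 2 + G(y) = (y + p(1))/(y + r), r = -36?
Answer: 77/43 ≈ 1.7907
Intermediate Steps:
p(N) = -3 + N
J(u) = -3 + u
G(y) = -2 + (-2 + y)/(-36 + y) (G(y) = -2 + (y + (-3 + 1))/(y - 36) = -2 + (y - 2)/(-36 + y) = -2 + (-2 + y)/(-36 + y))
-G(-J(10)) = -(70 - (-1)*(-3 + 10))/(-36 - (-3 + 10)) = -(70 - (-1)*7)/(-36 - 1*7) = -(70 - 1*(-7))/(-36 - 7) = -(70 + 7)/(-43) = -(-1)*77/43 = -1*(-77/43) = 77/43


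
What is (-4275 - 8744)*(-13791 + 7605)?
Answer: 80535534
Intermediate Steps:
(-4275 - 8744)*(-13791 + 7605) = -13019*(-6186) = 80535534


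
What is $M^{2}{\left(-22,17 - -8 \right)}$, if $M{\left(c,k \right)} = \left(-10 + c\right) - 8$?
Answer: $1600$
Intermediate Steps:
$M{\left(c,k \right)} = -18 + c$
$M^{2}{\left(-22,17 - -8 \right)} = \left(-18 - 22\right)^{2} = \left(-40\right)^{2} = 1600$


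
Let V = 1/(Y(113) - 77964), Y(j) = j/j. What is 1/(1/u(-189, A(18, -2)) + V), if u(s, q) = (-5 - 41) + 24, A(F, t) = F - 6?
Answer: -1715186/77985 ≈ -21.994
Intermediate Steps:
A(F, t) = -6 + F
u(s, q) = -22 (u(s, q) = -46 + 24 = -22)
Y(j) = 1
V = -1/77963 (V = 1/(1 - 77964) = 1/(-77963) = -1/77963 ≈ -1.2827e-5)
1/(1/u(-189, A(18, -2)) + V) = 1/(1/(-22) - 1/77963) = 1/(-1/22 - 1/77963) = 1/(-77985/1715186) = -1715186/77985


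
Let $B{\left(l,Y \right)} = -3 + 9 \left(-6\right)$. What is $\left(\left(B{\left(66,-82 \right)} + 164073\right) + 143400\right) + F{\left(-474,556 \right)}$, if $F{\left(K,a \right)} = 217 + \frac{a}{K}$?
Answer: $\frac{72908743}{237} \approx 3.0763 \cdot 10^{5}$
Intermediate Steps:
$B{\left(l,Y \right)} = -57$ ($B{\left(l,Y \right)} = -3 - 54 = -57$)
$\left(\left(B{\left(66,-82 \right)} + 164073\right) + 143400\right) + F{\left(-474,556 \right)} = \left(\left(-57 + 164073\right) + 143400\right) + \left(217 + \frac{556}{-474}\right) = \left(164016 + 143400\right) + \left(217 + 556 \left(- \frac{1}{474}\right)\right) = 307416 + \left(217 - \frac{278}{237}\right) = 307416 + \frac{51151}{237} = \frac{72908743}{237}$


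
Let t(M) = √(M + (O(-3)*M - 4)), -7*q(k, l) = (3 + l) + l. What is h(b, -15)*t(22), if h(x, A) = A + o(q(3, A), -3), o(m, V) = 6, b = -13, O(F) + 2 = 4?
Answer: -9*√62 ≈ -70.866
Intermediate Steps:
O(F) = 2 (O(F) = -2 + 4 = 2)
q(k, l) = -3/7 - 2*l/7 (q(k, l) = -((3 + l) + l)/7 = -(3 + 2*l)/7 = -3/7 - 2*l/7)
h(x, A) = 6 + A (h(x, A) = A + 6 = 6 + A)
t(M) = √(-4 + 3*M) (t(M) = √(M + (2*M - 4)) = √(M + (-4 + 2*M)) = √(-4 + 3*M))
h(b, -15)*t(22) = (6 - 15)*√(-4 + 3*22) = -9*√(-4 + 66) = -9*√62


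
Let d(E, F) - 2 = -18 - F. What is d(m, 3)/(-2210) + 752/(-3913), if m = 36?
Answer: -122121/665210 ≈ -0.18358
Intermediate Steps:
d(E, F) = -16 - F (d(E, F) = 2 + (-18 - F) = -16 - F)
d(m, 3)/(-2210) + 752/(-3913) = (-16 - 1*3)/(-2210) + 752/(-3913) = (-16 - 3)*(-1/2210) + 752*(-1/3913) = -19*(-1/2210) - 752/3913 = 19/2210 - 752/3913 = -122121/665210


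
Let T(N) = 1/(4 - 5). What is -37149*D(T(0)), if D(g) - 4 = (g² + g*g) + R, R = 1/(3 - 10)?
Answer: -217587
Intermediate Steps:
R = -⅐ (R = 1/(-7) = -⅐ ≈ -0.14286)
T(N) = -1 (T(N) = 1/(-1) = -1)
D(g) = 27/7 + 2*g² (D(g) = 4 + ((g² + g*g) - ⅐) = 4 + ((g² + g²) - ⅐) = 4 + (2*g² - ⅐) = 4 + (-⅐ + 2*g²) = 27/7 + 2*g²)
-37149*D(T(0)) = -37149*(27/7 + 2*(-1)²) = -37149*(27/7 + 2*1) = -37149*(27/7 + 2) = -37149*41/7 = -217587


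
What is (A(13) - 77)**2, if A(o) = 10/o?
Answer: 982081/169 ≈ 5811.1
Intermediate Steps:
(A(13) - 77)**2 = (10/13 - 77)**2 = (-991/13)**2 = 982081/169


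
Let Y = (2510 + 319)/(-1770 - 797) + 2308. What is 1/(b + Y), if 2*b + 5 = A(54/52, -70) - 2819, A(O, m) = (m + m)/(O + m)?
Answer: 4602631/4123556919 ≈ 0.0011162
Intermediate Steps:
A(O, m) = 2*m/(O + m) (A(O, m) = (2*m)/(O + m) = 2*m/(O + m))
b = -2529896/1793 (b = -5/2 + (2*(-70)/(54/52 - 70) - 2819)/2 = -5/2 + (2*(-70)/(54*(1/52) - 70) - 2819)/2 = -5/2 + (2*(-70)/(27/26 - 70) - 2819)/2 = -5/2 + (2*(-70)/(-1793/26) - 2819)/2 = -5/2 + (2*(-70)*(-26/1793) - 2819)/2 = -5/2 + (3640/1793 - 2819)/2 = -5/2 + (½)*(-5050827/1793) = -5/2 - 5050827/3586 = -2529896/1793 ≈ -1411.0)
Y = 5921807/2567 (Y = 2829/(-2567) + 2308 = 2829*(-1/2567) + 2308 = -2829/2567 + 2308 = 5921807/2567 ≈ 2306.9)
1/(b + Y) = 1/(-2529896/1793 + 5921807/2567) = 1/(4123556919/4602631) = 4602631/4123556919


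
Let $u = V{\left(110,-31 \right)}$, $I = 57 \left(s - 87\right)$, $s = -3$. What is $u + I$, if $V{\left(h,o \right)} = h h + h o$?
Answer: $3560$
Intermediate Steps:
$I = -5130$ ($I = 57 \left(-3 - 87\right) = 57 \left(-90\right) = -5130$)
$V{\left(h,o \right)} = h^{2} + h o$
$u = 8690$ ($u = 110 \left(110 - 31\right) = 110 \cdot 79 = 8690$)
$u + I = 8690 - 5130 = 3560$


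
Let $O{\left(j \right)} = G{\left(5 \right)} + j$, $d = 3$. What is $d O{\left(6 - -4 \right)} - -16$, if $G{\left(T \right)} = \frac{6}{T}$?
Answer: $\frac{248}{5} \approx 49.6$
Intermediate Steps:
$O{\left(j \right)} = \frac{6}{5} + j$
$d O{\left(6 - -4 \right)} - -16 = 3 \left(\frac{6}{5} + \left(6 - -4\right)\right) - -16 = 3 \left(\frac{6}{5} + \left(6 + 4\right)\right) + \left(-1 + 17\right) = 3 \left(\frac{6}{5} + 10\right) + 16 = 3 \cdot \frac{56}{5} + 16 = \frac{168}{5} + 16 = \frac{248}{5}$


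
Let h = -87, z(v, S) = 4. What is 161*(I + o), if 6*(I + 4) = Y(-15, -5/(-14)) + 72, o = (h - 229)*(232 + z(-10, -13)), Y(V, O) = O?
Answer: -144065261/12 ≈ -1.2005e+7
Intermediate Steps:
o = -74576 (o = (-87 - 229)*(232 + 4) = -316*236 = -74576)
I = 677/84 (I = -4 + (-5/(-14) + 72)/6 = -4 + (-5*(-1/14) + 72)/6 = -4 + (5/14 + 72)/6 = -4 + (1/6)*(1013/14) = -4 + 1013/84 = 677/84 ≈ 8.0595)
161*(I + o) = 161*(677/84 - 74576) = 161*(-6263707/84) = -144065261/12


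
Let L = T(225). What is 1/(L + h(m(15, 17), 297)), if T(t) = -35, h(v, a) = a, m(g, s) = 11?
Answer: 1/262 ≈ 0.0038168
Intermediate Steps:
L = -35
1/(L + h(m(15, 17), 297)) = 1/(-35 + 297) = 1/262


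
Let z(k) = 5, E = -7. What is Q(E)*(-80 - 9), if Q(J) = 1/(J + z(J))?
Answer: 89/2 ≈ 44.500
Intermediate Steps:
Q(J) = 1/(5 + J) (Q(J) = 1/(J + 5) = 1/(5 + J))
Q(E)*(-80 - 9) = (-80 - 9)/(5 - 7) = -89/(-2) = -½*(-89) = 89/2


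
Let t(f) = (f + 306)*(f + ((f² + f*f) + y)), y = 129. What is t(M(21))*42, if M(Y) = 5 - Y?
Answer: 7612500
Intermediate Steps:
t(f) = (306 + f)*(129 + f + 2*f²) (t(f) = (f + 306)*(f + ((f² + f*f) + 129)) = (306 + f)*(f + ((f² + f²) + 129)) = (306 + f)*(f + (2*f² + 129)) = (306 + f)*(f + (129 + 2*f²)) = (306 + f)*(129 + f + 2*f²))
t(M(21))*42 = (39474 + 2*(5 - 1*21)³ + 435*(5 - 1*21) + 613*(5 - 1*21)²)*42 = (39474 + 2*(5 - 21)³ + 435*(5 - 21) + 613*(5 - 21)²)*42 = (39474 + 2*(-16)³ + 435*(-16) + 613*(-16)²)*42 = (39474 + 2*(-4096) - 6960 + 613*256)*42 = (39474 - 8192 - 6960 + 156928)*42 = 181250*42 = 7612500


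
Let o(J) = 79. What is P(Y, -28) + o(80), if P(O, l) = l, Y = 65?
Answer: 51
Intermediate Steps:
P(Y, -28) + o(80) = -28 + 79 = 51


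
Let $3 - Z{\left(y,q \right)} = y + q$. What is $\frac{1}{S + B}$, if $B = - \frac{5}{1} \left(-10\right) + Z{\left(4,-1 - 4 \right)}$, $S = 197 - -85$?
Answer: $\frac{1}{336} \approx 0.0029762$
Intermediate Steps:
$S = 282$ ($S = 197 + 85 = 282$)
$Z{\left(y,q \right)} = 3 - q - y$ ($Z{\left(y,q \right)} = 3 - \left(y + q\right) = 3 - \left(q + y\right) = 3 - q - y$)
$B = 54$ ($B = - \frac{5}{1} \left(-10\right) - -4 = \left(-5\right) 1 \left(-10\right) - -4 = \left(-5\right) \left(-10\right) + \left(3 + 5 - 4\right) = 50 + 4 = 54$)
$\frac{1}{S + B} = \frac{1}{282 + 54} = \frac{1}{336}$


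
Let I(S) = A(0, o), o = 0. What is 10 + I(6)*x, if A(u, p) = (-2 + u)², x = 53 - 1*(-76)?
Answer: 526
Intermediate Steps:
x = 129 (x = 53 + 76 = 129)
I(S) = 4 (I(S) = (-2 + 0)² = (-2)² = 4)
10 + I(6)*x = 10 + 4*129 = 10 + 516 = 526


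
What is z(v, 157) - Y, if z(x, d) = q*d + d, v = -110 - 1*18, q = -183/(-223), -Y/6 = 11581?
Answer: 15559120/223 ≈ 69772.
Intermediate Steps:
Y = -69486 (Y = -6*11581 = -69486)
q = 183/223 (q = -183*(-1/223) = 183/223 ≈ 0.82063)
v = -128 (v = -110 - 18 = -128)
z(x, d) = 406*d/223 (z(x, d) = 183*d/223 + d = 406*d/223)
z(v, 157) - Y = (406/223)*157 - 1*(-69486) = 63742/223 + 69486 = 15559120/223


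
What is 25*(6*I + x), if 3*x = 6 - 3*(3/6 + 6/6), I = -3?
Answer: -875/2 ≈ -437.50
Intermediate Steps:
x = ½ (x = (6 - 3*(3/6 + 6/6))/3 = (6 - 3*(3*(⅙) + 6*(⅙)))/3 = (6 - 3*(½ + 1))/3 = (6 - 3*3/2)/3 = (6 - 9/2)/3 = (⅓)*(3/2) = ½ ≈ 0.50000)
25*(6*I + x) = 25*(6*(-3) + ½) = 25*(-18 + ½) = 25*(-35/2) = -875/2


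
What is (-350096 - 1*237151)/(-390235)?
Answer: 587247/390235 ≈ 1.5049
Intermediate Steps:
(-350096 - 1*237151)/(-390235) = (-350096 - 237151)*(-1/390235) = -587247*(-1/390235) = 587247/390235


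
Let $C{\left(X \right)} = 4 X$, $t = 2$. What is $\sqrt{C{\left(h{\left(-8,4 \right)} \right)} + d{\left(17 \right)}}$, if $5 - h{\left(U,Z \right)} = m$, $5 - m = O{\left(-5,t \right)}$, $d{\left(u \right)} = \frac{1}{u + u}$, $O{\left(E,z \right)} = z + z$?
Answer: $\frac{\sqrt{18530}}{34} \approx 4.0037$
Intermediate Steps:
$O{\left(E,z \right)} = 2 z$
$d{\left(u \right)} = \frac{1}{2 u}$
$m = 1$ ($m = 5 - 2 \cdot 2 = 5 - 4 = 1$)
$h{\left(U,Z \right)} = 4$ ($h{\left(U,Z \right)} = 5 - 1 = 4$)
$\sqrt{C{\left(h{\left(-8,4 \right)} \right)} + d{\left(17 \right)}} = \sqrt{4 \cdot 4 + \frac{1}{2 \cdot 17}} = \sqrt{16 + \frac{1}{2} \cdot \frac{1}{17}} = \sqrt{16 + \frac{1}{34}} = \sqrt{\frac{545}{34}} = \frac{\sqrt{18530}}{34}$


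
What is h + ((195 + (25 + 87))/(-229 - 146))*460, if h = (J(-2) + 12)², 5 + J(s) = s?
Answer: -26369/75 ≈ -351.59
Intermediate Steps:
J(s) = -5 + s
h = 25 (h = ((-5 - 2) + 12)² = (-7 + 12)² = 5² = 25)
h + ((195 + (25 + 87))/(-229 - 146))*460 = 25 + ((195 + (25 + 87))/(-229 - 146))*460 = 25 + ((195 + 112)/(-375))*460 = 25 + (307*(-1/375))*460 = 25 - 307/375*460 = 25 - 28244/75 = -26369/75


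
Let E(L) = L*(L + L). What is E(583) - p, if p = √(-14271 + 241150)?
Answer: 679778 - √226879 ≈ 6.7930e+5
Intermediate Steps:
p = √226879 ≈ 476.32
E(L) = 2*L² (E(L) = L*(2*L) = 2*L²)
E(583) - p = 2*583² - √226879 = 2*339889 - √226879 = 679778 - √226879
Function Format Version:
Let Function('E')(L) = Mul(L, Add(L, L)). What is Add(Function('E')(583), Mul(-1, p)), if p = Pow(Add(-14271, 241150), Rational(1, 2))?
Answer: Add(679778, Mul(-1, Pow(226879, Rational(1, 2)))) ≈ 6.7930e+5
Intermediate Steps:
p = Pow(226879, Rational(1, 2)) ≈ 476.32
Function('E')(L) = Mul(2, Pow(L, 2)) (Function('E')(L) = Mul(L, Mul(2, L)) = Mul(2, Pow(L, 2)))
Add(Function('E')(583), Mul(-1, p)) = Add(Mul(2, Pow(583, 2)), Mul(-1, Pow(226879, Rational(1, 2)))) = Add(Mul(2, 339889), Mul(-1, Pow(226879, Rational(1, 2)))) = Add(679778, Mul(-1, Pow(226879, Rational(1, 2))))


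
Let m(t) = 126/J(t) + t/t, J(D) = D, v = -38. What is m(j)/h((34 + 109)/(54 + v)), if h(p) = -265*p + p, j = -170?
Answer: -4/36465 ≈ -0.00010969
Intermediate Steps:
h(p) = -264*p
m(t) = 1 + 126/t (m(t) = 126/t + t/t = 126/t + 1 = 1 + 126/t)
m(j)/h((34 + 109)/(54 + v)) = ((126 - 170)/(-170))/((-264*(34 + 109)/(54 - 38))) = (-1/170*(-44))/((-37752/16)) = 22/(85*((-37752/16))) = 22/(85*((-264*143/16))) = 22/(85*(-4719/2)) = (22/85)*(-2/4719) = -4/36465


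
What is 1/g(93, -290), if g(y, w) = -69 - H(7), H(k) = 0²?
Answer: -1/69 ≈ -0.014493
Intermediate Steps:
H(k) = 0
g(y, w) = -69 (g(y, w) = -69 - 1*0 = -69 + 0 = -69)
1/g(93, -290) = 1/(-69) = -1/69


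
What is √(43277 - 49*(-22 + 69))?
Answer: √40974 ≈ 202.42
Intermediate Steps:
√(43277 - 49*(-22 + 69)) = √(43277 - 49*47) = √(43277 - 2303) = √40974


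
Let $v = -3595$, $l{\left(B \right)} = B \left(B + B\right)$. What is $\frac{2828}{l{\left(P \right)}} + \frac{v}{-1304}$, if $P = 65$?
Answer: $\frac{17032731}{5509400} \approx 3.0916$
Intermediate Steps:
$l{\left(B \right)} = 2 B^{2}$ ($l{\left(B \right)} = B 2 B = 2 B^{2}$)
$\frac{2828}{l{\left(P \right)}} + \frac{v}{-1304} = \frac{2828}{2 \cdot 65^{2}} - \frac{3595}{-1304} = \frac{2828}{2 \cdot 4225} - - \frac{3595}{1304} = \frac{2828}{8450} + \frac{3595}{1304} = 2828 \cdot \frac{1}{8450} + \frac{3595}{1304} = \frac{1414}{4225} + \frac{3595}{1304} = \frac{17032731}{5509400}$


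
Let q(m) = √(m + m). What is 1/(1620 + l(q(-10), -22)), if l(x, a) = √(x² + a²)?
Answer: 405/655984 - √29/655984 ≈ 0.00060918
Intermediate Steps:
q(m) = √2*√m (q(m) = √(2*m) = √2*√m)
l(x, a) = √(a² + x²)
1/(1620 + l(q(-10), -22)) = 1/(1620 + √((-22)² + (√2*√(-10))²)) = 1/(1620 + √(484 + (√2*(I*√10))²)) = 1/(1620 + √(484 + (2*I*√5)²)) = 1/(1620 + √(484 - 20)) = 1/(1620 + √464) = 1/(1620 + 4*√29)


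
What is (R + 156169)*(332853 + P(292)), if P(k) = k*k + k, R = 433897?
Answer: 246888924994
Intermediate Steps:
P(k) = k + k² (P(k) = k² + k = k + k²)
(R + 156169)*(332853 + P(292)) = (433897 + 156169)*(332853 + 292*(1 + 292)) = 590066*(332853 + 292*293) = 590066*(332853 + 85556) = 590066*418409 = 246888924994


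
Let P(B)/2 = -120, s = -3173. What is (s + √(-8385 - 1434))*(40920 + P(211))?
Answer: -129077640 + 122040*I*√1091 ≈ -1.2908e+8 + 4.031e+6*I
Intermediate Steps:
P(B) = -240 (P(B) = 2*(-120) = -240)
(s + √(-8385 - 1434))*(40920 + P(211)) = (-3173 + √(-8385 - 1434))*(40920 - 240) = (-3173 + √(-9819))*40680 = (-3173 + 3*I*√1091)*40680 = -129077640 + 122040*I*√1091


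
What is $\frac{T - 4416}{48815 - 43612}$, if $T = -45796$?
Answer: $- \frac{50212}{5203} \approx -9.6506$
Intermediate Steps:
$\frac{T - 4416}{48815 - 43612} = \frac{-45796 - 4416}{48815 - 43612} = - \frac{50212}{5203}$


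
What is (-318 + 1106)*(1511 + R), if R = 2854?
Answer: 3439620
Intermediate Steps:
(-318 + 1106)*(1511 + R) = (-318 + 1106)*(1511 + 2854) = 788*4365 = 3439620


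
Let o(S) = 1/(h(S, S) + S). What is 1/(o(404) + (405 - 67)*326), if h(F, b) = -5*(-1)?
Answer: 409/45066893 ≈ 9.0754e-6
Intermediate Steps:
h(F, b) = 5
o(S) = 1/(5 + S)
1/(o(404) + (405 - 67)*326) = 1/(1/(5 + 404) + (405 - 67)*326) = 1/(1/409 + 338*326) = 1/(1/409 + 110188) = 1/(45066893/409) = 409/45066893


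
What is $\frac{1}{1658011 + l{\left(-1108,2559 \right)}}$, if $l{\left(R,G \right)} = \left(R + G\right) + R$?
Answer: $\frac{1}{1658354} \approx 6.0301 \cdot 10^{-7}$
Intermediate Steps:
$l{\left(R,G \right)} = G + 2 R$ ($l{\left(R,G \right)} = \left(G + R\right) + R = G + 2 R$)
$\frac{1}{1658011 + l{\left(-1108,2559 \right)}} = \frac{1}{1658011 + \left(2559 + 2 \left(-1108\right)\right)} = \frac{1}{1658011 + \left(2559 - 2216\right)} = \frac{1}{1658011 + 343} = \frac{1}{1658354}$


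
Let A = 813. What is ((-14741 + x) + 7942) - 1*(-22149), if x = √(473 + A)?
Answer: 15350 + √1286 ≈ 15386.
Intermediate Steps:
x = √1286 (x = √(473 + 813) = √1286 ≈ 35.861)
((-14741 + x) + 7942) - 1*(-22149) = ((-14741 + √1286) + 7942) - 1*(-22149) = (-6799 + √1286) + 22149 = 15350 + √1286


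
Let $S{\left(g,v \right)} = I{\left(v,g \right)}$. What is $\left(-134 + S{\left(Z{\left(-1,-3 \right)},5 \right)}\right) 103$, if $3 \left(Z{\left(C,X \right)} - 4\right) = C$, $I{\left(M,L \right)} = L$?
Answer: $- \frac{40273}{3} \approx -13424.0$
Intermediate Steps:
$Z{\left(C,X \right)} = 4 + \frac{C}{3}$
$S{\left(g,v \right)} = g$
$\left(-134 + S{\left(Z{\left(-1,-3 \right)},5 \right)}\right) 103 = \left(-134 + \left(4 + \frac{1}{3} \left(-1\right)\right)\right) 103 = \left(-134 + \left(4 - \frac{1}{3}\right)\right) 103 = \left(-134 + \frac{11}{3}\right) 103 = \left(- \frac{391}{3}\right) 103 = - \frac{40273}{3}$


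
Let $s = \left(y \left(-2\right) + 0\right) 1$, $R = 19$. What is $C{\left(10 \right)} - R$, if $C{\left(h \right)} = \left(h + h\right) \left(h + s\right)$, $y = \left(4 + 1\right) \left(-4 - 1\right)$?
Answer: $1181$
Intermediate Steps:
$y = -25$ ($y = 5 \left(-5\right) = -25$)
$s = 50$ ($s = \left(\left(-25\right) \left(-2\right) + 0\right) 1 = \left(50 + 0\right) 1 = 50 \cdot 1 = 50$)
$C{\left(h \right)} = 2 h \left(50 + h\right)$ ($C{\left(h \right)} = \left(h + h\right) \left(h + 50\right) = 2 h \left(50 + h\right)$)
$C{\left(10 \right)} - R = 2 \cdot 10 \left(50 + 10\right) - 19 = 2 \cdot 10 \cdot 60 - 19 = 1200 - 19 = 1181$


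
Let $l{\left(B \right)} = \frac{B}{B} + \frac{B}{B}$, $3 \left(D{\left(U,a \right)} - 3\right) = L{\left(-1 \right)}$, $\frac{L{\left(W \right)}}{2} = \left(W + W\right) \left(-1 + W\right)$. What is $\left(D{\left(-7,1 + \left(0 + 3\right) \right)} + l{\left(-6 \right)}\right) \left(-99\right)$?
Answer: $-759$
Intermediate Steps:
$L{\left(W \right)} = 4 W \left(-1 + W\right)$ ($L{\left(W \right)} = 2 \left(W + W\right) \left(-1 + W\right) = 2 \cdot 2 W \left(-1 + W\right) = 4 W \left(-1 + W\right)$)
$D{\left(U,a \right)} = \frac{17}{3}$ ($D{\left(U,a \right)} = 3 + \frac{4 \left(-1\right) \left(-1 - 1\right)}{3} = 3 + \frac{4 \left(-1\right) \left(-2\right)}{3} = 3 + \frac{1}{3} \cdot 8 = 3 + \frac{8}{3} = \frac{17}{3}$)
$l{\left(B \right)} = 2$ ($l{\left(B \right)} = 1 + 1 = 2$)
$\left(D{\left(-7,1 + \left(0 + 3\right) \right)} + l{\left(-6 \right)}\right) \left(-99\right) = \left(\frac{17}{3} + 2\right) \left(-99\right) = \frac{23}{3} \left(-99\right) = -759$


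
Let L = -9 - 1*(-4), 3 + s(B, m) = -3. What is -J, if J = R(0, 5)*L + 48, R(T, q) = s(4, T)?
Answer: -78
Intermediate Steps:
s(B, m) = -6 (s(B, m) = -3 - 3 = -6)
R(T, q) = -6
L = -5 (L = -9 + 4 = -5)
J = 78 (J = -6*(-5) + 48 = 30 + 48 = 78)
-J = -1*78 = -78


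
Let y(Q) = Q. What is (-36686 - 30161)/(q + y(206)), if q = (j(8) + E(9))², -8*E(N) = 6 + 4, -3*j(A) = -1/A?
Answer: -38503872/119497 ≈ -322.22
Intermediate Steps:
j(A) = 1/(3*A) (j(A) = -(-1)/(3*A) = 1/(3*A))
E(N) = -5/4 (E(N) = -(6 + 4)/8 = -⅛*10 = -5/4)
q = 841/576 (q = ((⅓)/8 - 5/4)² = ((⅓)*(⅛) - 5/4)² = (1/24 - 5/4)² = (-29/24)² = 841/576 ≈ 1.4601)
(-36686 - 30161)/(q + y(206)) = (-36686 - 30161)/(841/576 + 206) = -66847/119497/576 = -66847*576/119497 = -38503872/119497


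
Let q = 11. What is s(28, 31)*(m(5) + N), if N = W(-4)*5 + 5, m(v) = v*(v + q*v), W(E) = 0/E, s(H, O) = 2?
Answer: 610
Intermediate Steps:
W(E) = 0
m(v) = 12*v**2 (m(v) = v*(v + 11*v) = v*(12*v) = 12*v**2)
N = 5 (N = 0*5 + 5 = 0 + 5 = 5)
s(28, 31)*(m(5) + N) = 2*(12*5**2 + 5) = 2*(12*25 + 5) = 2*(300 + 5) = 2*305 = 610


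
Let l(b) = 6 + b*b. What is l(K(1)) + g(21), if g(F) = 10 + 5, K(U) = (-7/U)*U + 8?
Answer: 22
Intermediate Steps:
K(U) = 1 (K(U) = -7 + 8 = 1)
g(F) = 15
l(b) = 6 + b²
l(K(1)) + g(21) = (6 + 1²) + 15 = (6 + 1) + 15 = 7 + 15 = 22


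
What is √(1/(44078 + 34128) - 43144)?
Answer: I*√263876402364578/78206 ≈ 207.71*I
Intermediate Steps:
√(1/(44078 + 34128) - 43144) = √(1/78206 - 43144) = √(-3374119663/78206) = I*√263876402364578/78206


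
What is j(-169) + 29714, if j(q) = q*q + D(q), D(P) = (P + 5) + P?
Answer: 57942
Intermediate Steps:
D(P) = 5 + 2*P (D(P) = (5 + P) + P = 5 + 2*P)
j(q) = 5 + q**2 + 2*q (j(q) = q*q + (5 + 2*q) = q**2 + (5 + 2*q) = 5 + q**2 + 2*q)
j(-169) + 29714 = (5 + (-169)**2 + 2*(-169)) + 29714 = (5 + 28561 - 338) + 29714 = 28228 + 29714 = 57942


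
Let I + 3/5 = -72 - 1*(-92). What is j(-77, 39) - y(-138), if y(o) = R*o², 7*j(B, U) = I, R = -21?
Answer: 13997437/35 ≈ 3.9993e+5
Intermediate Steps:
I = 97/5 (I = -⅗ + (-72 - 1*(-92)) = -⅗ + (-72 + 92) = -⅗ + 20 = 97/5 ≈ 19.400)
j(B, U) = 97/35 (j(B, U) = (⅐)*(97/5) = 97/35)
y(o) = -21*o²
j(-77, 39) - y(-138) = 97/35 - (-21)*(-138)² = 97/35 - (-21)*19044 = 97/35 - 1*(-399924) = 97/35 + 399924 = 13997437/35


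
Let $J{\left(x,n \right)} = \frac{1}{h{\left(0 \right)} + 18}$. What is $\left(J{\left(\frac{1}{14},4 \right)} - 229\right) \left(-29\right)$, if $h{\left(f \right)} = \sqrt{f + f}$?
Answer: $\frac{119509}{18} \approx 6639.4$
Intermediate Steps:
$h{\left(f \right)} = \sqrt{2} \sqrt{f}$ ($h{\left(f \right)} = \sqrt{2 f} = \sqrt{2} \sqrt{f}$)
$J{\left(x,n \right)} = \frac{1}{18}$ ($J{\left(x,n \right)} = \frac{1}{\sqrt{2} \sqrt{0} + 18} = \frac{1}{\sqrt{2} \cdot 0 + 18} = \frac{1}{0 + 18} = \frac{1}{18}$)
$\left(J{\left(\frac{1}{14},4 \right)} - 229\right) \left(-29\right) = \left(\frac{1}{18} - 229\right) \left(-29\right) = \left(- \frac{4121}{18}\right) \left(-29\right) = \frac{119509}{18}$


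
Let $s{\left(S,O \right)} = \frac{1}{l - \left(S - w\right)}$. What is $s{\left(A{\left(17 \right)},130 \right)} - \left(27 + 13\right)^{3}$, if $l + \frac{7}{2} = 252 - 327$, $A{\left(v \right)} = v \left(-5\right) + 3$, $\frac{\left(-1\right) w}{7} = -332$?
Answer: $- \frac{297919998}{4655} \approx -64000.0$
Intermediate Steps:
$w = 2324$ ($w = \left(-7\right) \left(-332\right) = 2324$)
$A{\left(v \right)} = 3 - 5 v$ ($A{\left(v \right)} = - 5 v + 3 = 3 - 5 v$)
$l = - \frac{157}{2}$ ($l = - \frac{7}{2} + \left(252 - 327\right) = - \frac{7}{2} - 75 = - \frac{157}{2} \approx -78.5$)
$s{\left(S,O \right)} = \frac{1}{\frac{4491}{2} - S}$ ($s{\left(S,O \right)} = \frac{1}{- \frac{157}{2} - \left(-2324 + S\right)} = \frac{1}{\frac{4491}{2} - S}$)
$s{\left(A{\left(17 \right)},130 \right)} - \left(27 + 13\right)^{3} = - \frac{2}{-4491 + 2 \left(3 - 85\right)} - \left(27 + 13\right)^{3} = - \frac{2}{-4491 + 2 \left(3 - 85\right)} - 40^{3} = - \frac{2}{-4491 + 2 \left(-82\right)} - 64000 = - \frac{2}{-4491 - 164} - 64000 = - \frac{2}{-4655} - 64000 = \left(-2\right) \left(- \frac{1}{4655}\right) - 64000 = \frac{2}{4655} - 64000 = - \frac{297919998}{4655}$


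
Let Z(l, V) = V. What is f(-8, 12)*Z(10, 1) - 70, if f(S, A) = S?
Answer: -78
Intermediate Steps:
f(-8, 12)*Z(10, 1) - 70 = -8*1 - 70 = -8 - 70 = -78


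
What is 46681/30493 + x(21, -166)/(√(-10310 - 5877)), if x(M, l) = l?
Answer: 46681/30493 + 166*I*√16187/16187 ≈ 1.5309 + 1.3047*I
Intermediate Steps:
46681/30493 + x(21, -166)/(√(-10310 - 5877)) = 46681/30493 - 166/√(-10310 - 5877) = 46681*(1/30493) - 166*(-I*√16187/16187) = 46681/30493 - 166*(-I*√16187/16187) = 46681/30493 - (-166)*I*√16187/16187 = 46681/30493 + 166*I*√16187/16187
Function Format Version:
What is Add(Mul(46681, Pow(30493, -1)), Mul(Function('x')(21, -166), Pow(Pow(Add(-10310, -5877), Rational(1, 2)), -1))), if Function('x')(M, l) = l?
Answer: Add(Rational(46681, 30493), Mul(Rational(166, 16187), I, Pow(16187, Rational(1, 2)))) ≈ Add(1.5309, Mul(1.3047, I))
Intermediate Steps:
Add(Mul(46681, Pow(30493, -1)), Mul(Function('x')(21, -166), Pow(Pow(Add(-10310, -5877), Rational(1, 2)), -1))) = Add(Mul(46681, Pow(30493, -1)), Mul(-166, Pow(Pow(Add(-10310, -5877), Rational(1, 2)), -1))) = Add(Mul(46681, Rational(1, 30493)), Mul(-166, Pow(Pow(-16187, Rational(1, 2)), -1))) = Add(Rational(46681, 30493), Mul(-166, Pow(Mul(I, Pow(16187, Rational(1, 2))), -1))) = Add(Rational(46681, 30493), Mul(-166, Mul(Rational(-1, 16187), I, Pow(16187, Rational(1, 2))))) = Add(Rational(46681, 30493), Mul(Rational(166, 16187), I, Pow(16187, Rational(1, 2))))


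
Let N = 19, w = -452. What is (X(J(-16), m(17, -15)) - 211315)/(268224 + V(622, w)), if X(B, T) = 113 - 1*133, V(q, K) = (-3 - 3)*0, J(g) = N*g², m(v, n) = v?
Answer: -70445/89408 ≈ -0.78790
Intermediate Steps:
J(g) = 19*g²
V(q, K) = 0 (V(q, K) = -6*0 = 0)
X(B, T) = -20 (X(B, T) = 113 - 133 = -20)
(X(J(-16), m(17, -15)) - 211315)/(268224 + V(622, w)) = (-20 - 211315)/(268224 + 0) = -211335/268224 = -211335*1/268224 = -70445/89408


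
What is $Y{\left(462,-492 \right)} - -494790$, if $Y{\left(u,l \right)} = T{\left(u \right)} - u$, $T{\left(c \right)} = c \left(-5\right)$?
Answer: $492018$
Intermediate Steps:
$T{\left(c \right)} = - 5 c$
$Y{\left(u,l \right)} = - 6 u$ ($Y{\left(u,l \right)} = - 5 u - u = - 6 u$)
$Y{\left(462,-492 \right)} - -494790 = \left(-6\right) 462 - -494790 = -2772 + 494790 = 492018$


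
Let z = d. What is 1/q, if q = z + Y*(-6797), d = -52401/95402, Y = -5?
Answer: 95402/3242184569 ≈ 2.9425e-5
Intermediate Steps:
d = -52401/95402 (d = -52401*1/95402 = -52401/95402 ≈ -0.54926)
z = -52401/95402 ≈ -0.54926
q = 3242184569/95402 (q = -52401/95402 - 5*(-6797) = -52401/95402 + 33985 = 3242184569/95402 ≈ 33984.)
1/q = 1/(3242184569/95402) = 95402/3242184569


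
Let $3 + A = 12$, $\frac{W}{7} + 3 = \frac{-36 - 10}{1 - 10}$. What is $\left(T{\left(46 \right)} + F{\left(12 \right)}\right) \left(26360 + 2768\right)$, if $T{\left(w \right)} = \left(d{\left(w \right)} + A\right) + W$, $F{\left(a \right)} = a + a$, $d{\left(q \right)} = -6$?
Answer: $\frac{10952128}{9} \approx 1.2169 \cdot 10^{6}$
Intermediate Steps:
$W = \frac{133}{9}$ ($W = -21 + 7 \frac{-36 - 10}{1 - 10} = -21 + 7 \left(- \frac{46}{-9}\right) = -21 + 7 \left(\left(-46\right) \left(- \frac{1}{9}\right)\right) = -21 + 7 \cdot \frac{46}{9} = -21 + \frac{322}{9} = \frac{133}{9} \approx 14.778$)
$A = 9$ ($A = -3 + 12 = 9$)
$F{\left(a \right)} = 2 a$
$T{\left(w \right)} = \frac{160}{9}$ ($T{\left(w \right)} = \left(-6 + 9\right) + \frac{133}{9} = 3 + \frac{133}{9} = \frac{160}{9}$)
$\left(T{\left(46 \right)} + F{\left(12 \right)}\right) \left(26360 + 2768\right) = \left(\frac{160}{9} + 2 \cdot 12\right) \left(26360 + 2768\right) = \left(\frac{160}{9} + 24\right) 29128 = \frac{376}{9} \cdot 29128 = \frac{10952128}{9}$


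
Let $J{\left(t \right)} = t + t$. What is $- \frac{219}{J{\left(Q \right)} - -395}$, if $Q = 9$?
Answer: $- \frac{219}{413} \approx -0.53027$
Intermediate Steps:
$J{\left(t \right)} = 2 t$
$- \frac{219}{J{\left(Q \right)} - -395} = - \frac{219}{2 \cdot 9 - -395} = - \frac{219}{18 + 395} = - \frac{219}{413}$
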